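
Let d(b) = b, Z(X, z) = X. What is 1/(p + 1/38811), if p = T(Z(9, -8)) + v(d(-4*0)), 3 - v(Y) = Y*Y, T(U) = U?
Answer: 38811/465733 ≈ 0.083333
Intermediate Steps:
v(Y) = 3 - Y² (v(Y) = 3 - Y*Y = 3 - Y²)
p = 12 (p = 9 + (3 - (-4*0)²) = 9 + (3 - 1*0²) = 9 + (3 - 1*0) = 9 + (3 + 0) = 9 + 3 = 12)
1/(p + 1/38811) = 1/(12 + 1/38811) = 1/(465733/38811) = 38811/465733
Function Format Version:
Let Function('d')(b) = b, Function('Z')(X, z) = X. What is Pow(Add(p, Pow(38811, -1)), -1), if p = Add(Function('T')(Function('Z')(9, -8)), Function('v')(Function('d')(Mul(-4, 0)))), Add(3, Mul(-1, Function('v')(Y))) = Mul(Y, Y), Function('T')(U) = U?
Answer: Rational(38811, 465733) ≈ 0.083333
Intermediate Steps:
Function('v')(Y) = Add(3, Mul(-1, Pow(Y, 2))) (Function('v')(Y) = Add(3, Mul(-1, Mul(Y, Y))) = Add(3, Mul(-1, Pow(Y, 2))))
p = 12 (p = Add(9, Add(3, Mul(-1, Pow(Mul(-4, 0), 2)))) = Add(9, Add(3, Mul(-1, Pow(0, 2)))) = Add(9, Add(3, Mul(-1, 0))) = Add(9, Add(3, 0)) = Add(9, 3) = 12)
Pow(Add(p, Pow(38811, -1)), -1) = Pow(Add(12, Pow(38811, -1)), -1) = Pow(Add(12, Rational(1, 38811)), -1) = Pow(Rational(465733, 38811), -1) = Rational(38811, 465733)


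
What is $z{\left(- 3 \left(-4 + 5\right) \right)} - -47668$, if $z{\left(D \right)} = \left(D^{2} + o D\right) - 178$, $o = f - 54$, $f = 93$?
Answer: $47382$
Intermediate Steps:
$o = 39$ ($o = 93 - 54 = 39$)
$z{\left(D \right)} = -178 + D^{2} + 39 D$ ($z{\left(D \right)} = \left(D^{2} + 39 D\right) - 178 = -178 + D^{2} + 39 D$)
$z{\left(- 3 \left(-4 + 5\right) \right)} - -47668 = \left(-178 + \left(- 3 \left(-4 + 5\right)\right)^{2} + 39 \left(- 3 \left(-4 + 5\right)\right)\right) - -47668 = \left(-178 + \left(\left(-3\right) 1\right)^{2} + 39 \left(\left(-3\right) 1\right)\right) + 47668 = \left(-178 + \left(-3\right)^{2} + 39 \left(-3\right)\right) + 47668 = \left(-178 + 9 - 117\right) + 47668 = -286 + 47668 = 47382$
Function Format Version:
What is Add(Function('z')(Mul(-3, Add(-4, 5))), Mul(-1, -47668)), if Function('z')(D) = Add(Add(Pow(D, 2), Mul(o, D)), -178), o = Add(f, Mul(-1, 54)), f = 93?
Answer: 47382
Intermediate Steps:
o = 39 (o = Add(93, Mul(-1, 54)) = Add(93, -54) = 39)
Function('z')(D) = Add(-178, Pow(D, 2), Mul(39, D)) (Function('z')(D) = Add(Add(Pow(D, 2), Mul(39, D)), -178) = Add(-178, Pow(D, 2), Mul(39, D)))
Add(Function('z')(Mul(-3, Add(-4, 5))), Mul(-1, -47668)) = Add(Add(-178, Pow(Mul(-3, Add(-4, 5)), 2), Mul(39, Mul(-3, Add(-4, 5)))), Mul(-1, -47668)) = Add(Add(-178, Pow(Mul(-3, 1), 2), Mul(39, Mul(-3, 1))), 47668) = Add(Add(-178, Pow(-3, 2), Mul(39, -3)), 47668) = Add(Add(-178, 9, -117), 47668) = Add(-286, 47668) = 47382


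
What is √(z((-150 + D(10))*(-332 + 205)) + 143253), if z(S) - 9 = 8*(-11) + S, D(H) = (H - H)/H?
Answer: 4*√10139 ≈ 402.77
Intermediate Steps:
D(H) = 0 (D(H) = 0/H = 0)
z(S) = -79 + S (z(S) = 9 + (8*(-11) + S) = 9 + (-88 + S) = -79 + S)
√(z((-150 + D(10))*(-332 + 205)) + 143253) = √((-79 + (-150 + 0)*(-332 + 205)) + 143253) = √((-79 - 150*(-127)) + 143253) = √((-79 + 19050) + 143253) = √(18971 + 143253) = √162224 = 4*√10139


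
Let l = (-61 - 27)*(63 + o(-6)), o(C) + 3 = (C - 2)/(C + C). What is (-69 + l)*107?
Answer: -1735861/3 ≈ -5.7862e+5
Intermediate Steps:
o(C) = -3 + (-2 + C)/(2*C) (o(C) = -3 + (C - 2)/(C + C) = -3 + (-2 + C)/((2*C)) = -3 + (-2 + C)*(1/(2*C)) = -3 + (-2 + C)/(2*C))
l = -16016/3 (l = (-61 - 27)*(63 + (-5/2 - 1/(-6))) = -88*(63 + (-5/2 - 1*(-⅙))) = -88*(63 + (-5/2 + ⅙)) = -88*(63 - 7/3) = -88*182/3 = -16016/3 ≈ -5338.7)
(-69 + l)*107 = (-69 - 16016/3)*107 = -16223/3*107 = -1735861/3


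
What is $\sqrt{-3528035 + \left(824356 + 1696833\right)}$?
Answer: $i \sqrt{1006846} \approx 1003.4 i$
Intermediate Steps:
$\sqrt{-3528035 + \left(824356 + 1696833\right)} = \sqrt{-3528035 + 2521189} = \sqrt{-1006846} = i \sqrt{1006846}$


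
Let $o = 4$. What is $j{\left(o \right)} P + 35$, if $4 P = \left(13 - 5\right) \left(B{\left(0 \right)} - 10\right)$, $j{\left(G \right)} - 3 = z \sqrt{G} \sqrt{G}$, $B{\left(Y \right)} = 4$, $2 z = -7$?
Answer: $167$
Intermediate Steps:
$z = - \frac{7}{2}$ ($z = \frac{1}{2} \left(-7\right) = - \frac{7}{2} \approx -3.5$)
$j{\left(G \right)} = 3 - \frac{7 G}{2}$ ($j{\left(G \right)} = 3 + - \frac{7 \sqrt{G}}{2} \sqrt{G} = 3 - \frac{7 G}{2}$)
$P = -12$ ($P = \frac{\left(13 - 5\right) \left(4 - 10\right)}{4} = \frac{8 \left(-6\right)}{4} = \frac{1}{4} \left(-48\right) = -12$)
$j{\left(o \right)} P + 35 = \left(3 - 14\right) \left(-12\right) + 35 = \left(-11\right) \left(-12\right) + 35 = 132 + 35 = 167$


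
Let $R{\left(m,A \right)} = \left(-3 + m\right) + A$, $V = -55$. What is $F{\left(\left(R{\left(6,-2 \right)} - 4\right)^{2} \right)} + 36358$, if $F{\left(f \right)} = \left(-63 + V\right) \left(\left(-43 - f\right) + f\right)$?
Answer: $41432$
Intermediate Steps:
$R{\left(m,A \right)} = -3 + A + m$
$F{\left(f \right)} = 5074$ ($F{\left(f \right)} = \left(-63 - 55\right) \left(\left(-43 - f\right) + f\right) = \left(-118\right) \left(-43\right) = 5074$)
$F{\left(\left(R{\left(6,-2 \right)} - 4\right)^{2} \right)} + 36358 = 5074 + 36358 = 41432$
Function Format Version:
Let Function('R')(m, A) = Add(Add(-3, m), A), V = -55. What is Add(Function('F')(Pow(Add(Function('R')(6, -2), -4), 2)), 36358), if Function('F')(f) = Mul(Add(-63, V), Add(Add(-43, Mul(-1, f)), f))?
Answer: 41432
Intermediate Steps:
Function('R')(m, A) = Add(-3, A, m)
Function('F')(f) = 5074 (Function('F')(f) = Mul(Add(-63, -55), Add(Add(-43, Mul(-1, f)), f)) = Mul(-118, -43) = 5074)
Add(Function('F')(Pow(Add(Function('R')(6, -2), -4), 2)), 36358) = Add(5074, 36358) = 41432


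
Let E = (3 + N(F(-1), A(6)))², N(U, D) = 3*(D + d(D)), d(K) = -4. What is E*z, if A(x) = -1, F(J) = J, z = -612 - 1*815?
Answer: -205488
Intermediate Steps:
z = -1427 (z = -612 - 815 = -1427)
N(U, D) = -12 + 3*D (N(U, D) = 3*(D - 4) = 3*(-4 + D) = -12 + 3*D)
E = 144 (E = (3 + (-12 + 3*(-1)))² = (3 + (-12 - 3))² = (3 - 15)² = (-12)² = 144)
E*z = 144*(-1427) = -205488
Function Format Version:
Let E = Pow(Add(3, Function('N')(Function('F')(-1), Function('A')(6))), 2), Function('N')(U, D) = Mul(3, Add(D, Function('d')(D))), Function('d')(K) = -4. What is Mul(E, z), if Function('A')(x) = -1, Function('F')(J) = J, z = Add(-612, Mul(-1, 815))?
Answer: -205488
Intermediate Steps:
z = -1427 (z = Add(-612, -815) = -1427)
Function('N')(U, D) = Add(-12, Mul(3, D)) (Function('N')(U, D) = Mul(3, Add(D, -4)) = Mul(3, Add(-4, D)) = Add(-12, Mul(3, D)))
E = 144 (E = Pow(Add(3, Add(-12, Mul(3, -1))), 2) = Pow(Add(3, Add(-12, -3)), 2) = Pow(Add(3, -15), 2) = Pow(-12, 2) = 144)
Mul(E, z) = Mul(144, -1427) = -205488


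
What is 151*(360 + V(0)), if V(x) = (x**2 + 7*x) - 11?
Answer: 52699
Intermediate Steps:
V(x) = -11 + x**2 + 7*x
151*(360 + V(0)) = 151*(360 + (-11 + 0**2 + 7*0)) = 151*(360 + (-11 + 0 + 0)) = 151*(360 - 11) = 151*349 = 52699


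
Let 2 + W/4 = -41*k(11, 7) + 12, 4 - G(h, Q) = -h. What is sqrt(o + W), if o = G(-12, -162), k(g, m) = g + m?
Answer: 2*I*sqrt(730) ≈ 54.037*I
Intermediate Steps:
G(h, Q) = 4 + h (G(h, Q) = 4 - (-1)*h = 4 + h)
o = -8 (o = 4 - 12 = -8)
W = -2912 (W = -8 + 4*(-41*(11 + 7) + 12) = -8 + 4*(-41*18 + 12) = -8 + 4*(-738 + 12) = -8 + 4*(-726) = -8 - 2904 = -2912)
sqrt(o + W) = sqrt(-8 - 2912) = sqrt(-2920) = 2*I*sqrt(730)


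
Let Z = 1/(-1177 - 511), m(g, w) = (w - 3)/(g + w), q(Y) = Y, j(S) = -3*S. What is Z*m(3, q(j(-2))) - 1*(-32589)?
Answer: 165030695/5064 ≈ 32589.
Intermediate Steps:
m(g, w) = (-3 + w)/(g + w)
Z = -1/1688 (Z = 1/(-1688) = -1/1688 ≈ -0.00059242)
Z*m(3, q(j(-2))) - 1*(-32589) = -(-3 - 3*(-2))/(1688*(3 - 3*(-2))) - 1*(-32589) = -(-3 + 6)/(1688*(3 + 6)) + 32589 = -3/(1688*9) + 32589 = -3/15192 + 32589 = -1/1688*1/3 + 32589 = -1/5064 + 32589 = 165030695/5064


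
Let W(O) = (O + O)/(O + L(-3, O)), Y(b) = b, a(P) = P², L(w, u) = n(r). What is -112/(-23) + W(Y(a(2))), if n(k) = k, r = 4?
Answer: 135/23 ≈ 5.8696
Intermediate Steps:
L(w, u) = 4
W(O) = 2*O/(4 + O) (W(O) = (O + O)/(O + 4) = (2*O)/(4 + O) = 2*O/(4 + O))
-112/(-23) + W(Y(a(2))) = -112/(-23) + 2*2²/(4 + 2²) = -112*(-1)/23 + 2*4/(4 + 4) = -16*(-7/23) + 2*4/8 = 112/23 + 2*4*(⅛) = 112/23 + 1 = 135/23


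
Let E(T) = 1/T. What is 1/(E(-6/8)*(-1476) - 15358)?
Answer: -1/13390 ≈ -7.4683e-5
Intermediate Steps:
1/(E(-6/8)*(-1476) - 15358) = 1/(-1476/(-6/8) - 15358) = 1/(-1476/(-6*1/8) - 15358) = 1/(-1476/(-3/4) - 15358) = 1/(-4/3*(-1476) - 15358) = 1/(1968 - 15358) = 1/(-13390) = -1/13390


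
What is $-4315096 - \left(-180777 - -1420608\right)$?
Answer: $-5554927$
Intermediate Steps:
$-4315096 - \left(-180777 - -1420608\right) = -4315096 - \left(-180777 + 1420608\right) = -4315096 - 1239831 = -5554927$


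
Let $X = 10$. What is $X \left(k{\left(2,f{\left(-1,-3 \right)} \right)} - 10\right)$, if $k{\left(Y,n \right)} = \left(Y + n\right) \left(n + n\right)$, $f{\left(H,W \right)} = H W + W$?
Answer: $-100$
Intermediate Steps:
$f{\left(H,W \right)} = W + H W$
$k{\left(Y,n \right)} = 2 n \left(Y + n\right)$ ($k{\left(Y,n \right)} = \left(Y + n\right) 2 n = 2 n \left(Y + n\right)$)
$X \left(k{\left(2,f{\left(-1,-3 \right)} \right)} - 10\right) = 10 \left(2 \left(- 3 \left(1 - 1\right)\right) \left(2 - 3 \left(1 - 1\right)\right) - 10\right) = 10 \left(2 \left(\left(-3\right) 0\right) \left(2 - 0\right) - 10\right) = 10 \left(2 \cdot 0 \left(2 + 0\right) - 10\right) = 10 \left(2 \cdot 0 \cdot 2 - 10\right) = 10 \left(0 - 10\right) = 10 \left(-10\right) = -100$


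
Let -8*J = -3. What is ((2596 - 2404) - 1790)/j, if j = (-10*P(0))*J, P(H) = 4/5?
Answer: 1598/3 ≈ 532.67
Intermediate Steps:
J = 3/8 (J = -⅛*(-3) = 3/8 ≈ 0.37500)
P(H) = ⅘ (P(H) = 4*(⅕) = ⅘)
j = -3 (j = -10*⅘*(3/8) = -8*3/8 = -3)
((2596 - 2404) - 1790)/j = ((2596 - 2404) - 1790)/(-3) = (192 - 1790)*(-⅓) = -1598*(-⅓) = 1598/3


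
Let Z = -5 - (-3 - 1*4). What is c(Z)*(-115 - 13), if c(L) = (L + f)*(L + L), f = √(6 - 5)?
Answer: -1536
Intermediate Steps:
f = 1 (f = √1 = 1)
Z = 2 (Z = -5 - (-3 - 4) = -5 - 1*(-7) = -5 + 7 = 2)
c(L) = 2*L*(1 + L) (c(L) = (L + 1)*(L + L) = (1 + L)*(2*L) = 2*L*(1 + L))
c(Z)*(-115 - 13) = (2*2*(1 + 2))*(-115 - 13) = (2*2*3)*(-128) = 12*(-128) = -1536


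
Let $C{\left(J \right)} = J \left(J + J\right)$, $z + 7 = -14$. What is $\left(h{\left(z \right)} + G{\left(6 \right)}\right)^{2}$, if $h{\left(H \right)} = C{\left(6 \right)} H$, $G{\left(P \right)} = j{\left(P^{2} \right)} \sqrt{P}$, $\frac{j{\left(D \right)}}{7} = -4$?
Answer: $2290848 + 84672 \sqrt{6} \approx 2.4983 \cdot 10^{6}$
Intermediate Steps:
$z = -21$ ($z = -7 - 14 = -21$)
$C{\left(J \right)} = 2 J^{2}$ ($C{\left(J \right)} = J 2 J = 2 J^{2}$)
$j{\left(D \right)} = -28$ ($j{\left(D \right)} = 7 \left(-4\right) = -28$)
$G{\left(P \right)} = - 28 \sqrt{P}$
$h{\left(H \right)} = 72 H$ ($h{\left(H \right)} = 2 \cdot 6^{2} H = 2 \cdot 36 H = 72 H$)
$\left(h{\left(z \right)} + G{\left(6 \right)}\right)^{2} = \left(72 \left(-21\right) - 28 \sqrt{6}\right)^{2} = \left(-1512 - 28 \sqrt{6}\right)^{2}$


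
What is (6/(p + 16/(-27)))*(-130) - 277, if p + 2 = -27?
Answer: -200263/799 ≈ -250.64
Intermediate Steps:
p = -29 (p = -2 - 27 = -29)
(6/(p + 16/(-27)))*(-130) - 277 = (6/(-29 + 16/(-27)))*(-130) - 277 = (6/(-29 + 16*(-1/27)))*(-130) - 277 = (6/(-29 - 16/27))*(-130) - 277 = (6/(-799/27))*(-130) - 277 = (6*(-27/799))*(-130) - 277 = -162/799*(-130) - 277 = 21060/799 - 277 = -200263/799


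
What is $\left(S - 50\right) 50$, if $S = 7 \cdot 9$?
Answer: $650$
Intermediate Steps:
$S = 63$
$\left(S - 50\right) 50 = \left(63 - 50\right) 50 = 13 \cdot 50 = 650$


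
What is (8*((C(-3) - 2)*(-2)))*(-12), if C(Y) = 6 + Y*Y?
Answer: 2496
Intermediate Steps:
C(Y) = 6 + Y²
(8*((C(-3) - 2)*(-2)))*(-12) = (8*(((6 + (-3)²) - 2)*(-2)))*(-12) = (8*(((6 + 9) - 2)*(-2)))*(-12) = (8*((15 - 2)*(-2)))*(-12) = (8*(13*(-2)))*(-12) = (8*(-26))*(-12) = -208*(-12) = 2496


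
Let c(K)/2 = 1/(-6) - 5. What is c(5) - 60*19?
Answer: -3451/3 ≈ -1150.3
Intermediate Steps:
c(K) = -31/3 (c(K) = 2*(1/(-6) - 5) = 2*(-1/6 - 5) = 2*(-31/6) = -31/3)
c(5) - 60*19 = -31/3 - 60*19 = -31/3 - 1140 = -3451/3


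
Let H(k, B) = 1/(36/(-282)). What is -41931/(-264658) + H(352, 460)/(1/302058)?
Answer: -626212809687/264658 ≈ -2.3661e+6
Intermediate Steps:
H(k, B) = -47/6 (H(k, B) = 1/(36*(-1/282)) = 1/(-6/47) = -47/6)
-41931/(-264658) + H(352, 460)/(1/302058) = -41931/(-264658) - 47/(6*(1/302058)) = -41931*(-1/264658) - 47/(6*1/302058) = 41931/264658 - 47/6*302058 = 41931/264658 - 2366121 = -626212809687/264658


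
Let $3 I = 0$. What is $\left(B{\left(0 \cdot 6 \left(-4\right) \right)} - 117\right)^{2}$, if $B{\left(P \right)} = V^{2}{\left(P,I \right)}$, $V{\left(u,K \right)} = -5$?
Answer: $8464$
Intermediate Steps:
$I = 0$ ($I = \frac{1}{3} \cdot 0 = 0$)
$B{\left(P \right)} = 25$ ($B{\left(P \right)} = \left(-5\right)^{2} = 25$)
$\left(B{\left(0 \cdot 6 \left(-4\right) \right)} - 117\right)^{2} = \left(25 - 117\right)^{2} = \left(-92\right)^{2} = 8464$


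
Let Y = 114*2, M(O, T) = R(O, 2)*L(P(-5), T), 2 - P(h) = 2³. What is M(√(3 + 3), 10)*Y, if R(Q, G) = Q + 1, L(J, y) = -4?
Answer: -912 - 912*√6 ≈ -3145.9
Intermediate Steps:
P(h) = -6 (P(h) = 2 - 1*2³ = 2 - 1*8 = 2 - 8 = -6)
R(Q, G) = 1 + Q
M(O, T) = -4 - 4*O (M(O, T) = (1 + O)*(-4) = -4 - 4*O)
Y = 228
M(√(3 + 3), 10)*Y = (-4 - 4*√(3 + 3))*228 = (-4 - 4*√6)*228 = -912 - 912*√6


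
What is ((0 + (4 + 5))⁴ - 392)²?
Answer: 38056561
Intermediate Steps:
((0 + (4 + 5))⁴ - 392)² = ((0 + 9)⁴ - 392)² = (9⁴ - 392)² = (6561 - 392)² = 6169² = 38056561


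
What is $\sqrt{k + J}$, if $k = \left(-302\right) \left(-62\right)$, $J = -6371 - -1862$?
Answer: $\sqrt{14215} \approx 119.23$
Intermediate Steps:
$J = -4509$ ($J = -6371 + 1862 = -4509$)
$k = 18724$
$\sqrt{k + J} = \sqrt{18724 - 4509} = \sqrt{14215}$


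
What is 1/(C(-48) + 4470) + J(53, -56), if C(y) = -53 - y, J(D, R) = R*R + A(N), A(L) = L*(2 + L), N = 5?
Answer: 14158516/4465 ≈ 3171.0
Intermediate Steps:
J(D, R) = 35 + R² (J(D, R) = R*R + 5*(2 + 5) = R² + 5*7 = R² + 35 = 35 + R²)
1/(C(-48) + 4470) + J(53, -56) = 1/((-53 - 1*(-48)) + 4470) + (35 + (-56)²) = 1/((-53 + 48) + 4470) + (35 + 3136) = 1/(-5 + 4470) + 3171 = 1/4465 + 3171 = 14158516/4465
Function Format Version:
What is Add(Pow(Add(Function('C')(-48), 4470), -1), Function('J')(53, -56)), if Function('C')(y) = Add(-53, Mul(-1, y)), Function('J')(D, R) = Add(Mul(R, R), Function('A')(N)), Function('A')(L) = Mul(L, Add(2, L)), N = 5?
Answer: Rational(14158516, 4465) ≈ 3171.0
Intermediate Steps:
Function('J')(D, R) = Add(35, Pow(R, 2)) (Function('J')(D, R) = Add(Mul(R, R), Mul(5, Add(2, 5))) = Add(Pow(R, 2), Mul(5, 7)) = Add(Pow(R, 2), 35) = Add(35, Pow(R, 2)))
Add(Pow(Add(Function('C')(-48), 4470), -1), Function('J')(53, -56)) = Add(Pow(Add(Add(-53, Mul(-1, -48)), 4470), -1), Add(35, Pow(-56, 2))) = Add(Pow(Add(Add(-53, 48), 4470), -1), Add(35, 3136)) = Add(Pow(Add(-5, 4470), -1), 3171) = Add(Pow(4465, -1), 3171) = Add(Rational(1, 4465), 3171) = Rational(14158516, 4465)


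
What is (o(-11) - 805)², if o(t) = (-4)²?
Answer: 622521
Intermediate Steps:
o(t) = 16
(o(-11) - 805)² = (16 - 805)² = (-789)² = 622521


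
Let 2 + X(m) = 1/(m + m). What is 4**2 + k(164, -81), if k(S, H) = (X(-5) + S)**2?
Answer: 2622761/100 ≈ 26228.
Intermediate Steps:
X(m) = -2 + 1/(2*m) (X(m) = -2 + 1/(m + m) = -2 + 1/(2*m))
k(S, H) = (-21/10 + S)**2 (k(S, H) = ((-2 + (1/2)/(-5)) + S)**2 = ((-2 + (1/2)*(-1/5)) + S)**2 = ((-2 - 1/10) + S)**2 = (-21/10 + S)**2)
4**2 + k(164, -81) = 4**2 + (21 - 10*164)**2/100 = 16 + (21 - 1640)**2/100 = 16 + (1/100)*(-1619)**2 = 16 + (1/100)*2621161 = 16 + 2621161/100 = 2622761/100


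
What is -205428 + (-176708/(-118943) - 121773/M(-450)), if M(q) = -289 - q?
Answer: -3948365435195/19149823 ≈ -2.0618e+5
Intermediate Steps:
-205428 + (-176708/(-118943) - 121773/M(-450)) = -205428 + (-176708/(-118943) - 121773/(-289 - 1*(-450))) = -205428 + (-176708*(-1/118943) - 121773/(-289 + 450)) = -205428 + (176708/118943 - 121773/161) = -205428 - 14455595951/19149823 = -3948365435195/19149823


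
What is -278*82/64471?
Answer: -22796/64471 ≈ -0.35359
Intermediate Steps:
-278*82/64471 = -22796*1/64471 = -22796/64471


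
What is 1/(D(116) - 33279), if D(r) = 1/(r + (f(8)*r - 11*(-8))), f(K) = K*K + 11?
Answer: -8904/296316215 ≈ -3.0049e-5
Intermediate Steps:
f(K) = 11 + K² (f(K) = K² + 11 = 11 + K²)
D(r) = 1/(88 + 76*r) (D(r) = 1/(r + ((11 + 8²)*r - 11*(-8))) = 1/(r + ((11 + 64)*r + 88)) = 1/(r + (75*r + 88)) = 1/(r + (88 + 75*r)) = 1/(88 + 76*r))
1/(D(116) - 33279) = 1/(1/(4*(22 + 19*116)) - 33279) = 1/(1/(4*(22 + 2204)) - 33279) = 1/((¼)/2226 - 33279) = 1/((¼)*(1/2226) - 33279) = 1/(1/8904 - 33279) = 1/(-296316215/8904) = -8904/296316215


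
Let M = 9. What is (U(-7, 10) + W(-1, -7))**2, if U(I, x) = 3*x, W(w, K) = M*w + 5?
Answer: 676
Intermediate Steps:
W(w, K) = 5 + 9*w (W(w, K) = 9*w + 5 = 5 + 9*w)
(U(-7, 10) + W(-1, -7))**2 = (3*10 + (5 + 9*(-1)))**2 = (30 + (5 - 9))**2 = (30 - 4)**2 = 26**2 = 676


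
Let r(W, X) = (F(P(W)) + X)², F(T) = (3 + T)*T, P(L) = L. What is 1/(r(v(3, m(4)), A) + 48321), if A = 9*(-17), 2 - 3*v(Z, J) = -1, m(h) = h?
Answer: 1/70522 ≈ 1.4180e-5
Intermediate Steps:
v(Z, J) = 1 (v(Z, J) = ⅔ - ⅓*(-1) = ⅔ + ⅓ = 1)
A = -153
F(T) = T*(3 + T)
r(W, X) = (X + W*(3 + W))² (r(W, X) = (W*(3 + W) + X)² = (X + W*(3 + W))²)
1/(r(v(3, m(4)), A) + 48321) = 1/((-153 + 1*(3 + 1))² + 48321) = 1/((-153 + 1*4)² + 48321) = 1/((-153 + 4)² + 48321) = 1/((-149)² + 48321) = 1/(22201 + 48321) = 1/70522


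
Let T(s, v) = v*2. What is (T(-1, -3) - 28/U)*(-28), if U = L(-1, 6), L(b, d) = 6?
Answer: 896/3 ≈ 298.67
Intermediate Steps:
T(s, v) = 2*v
U = 6
(T(-1, -3) - 28/U)*(-28) = (2*(-3) - 28/6)*(-28) = (-6 - 28*⅙)*(-28) = (-6 - 14/3)*(-28) = -32/3*(-28) = 896/3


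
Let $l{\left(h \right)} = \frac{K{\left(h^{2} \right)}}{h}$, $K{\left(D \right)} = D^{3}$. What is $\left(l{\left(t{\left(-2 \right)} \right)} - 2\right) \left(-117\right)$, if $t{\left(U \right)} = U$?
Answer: $3978$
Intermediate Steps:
$l{\left(h \right)} = h^{5}$ ($l{\left(h \right)} = \frac{\left(h^{2}\right)^{3}}{h} = \frac{h^{6}}{h} = h^{5}$)
$\left(l{\left(t{\left(-2 \right)} \right)} - 2\right) \left(-117\right) = \left(\left(-2\right)^{5} - 2\right) \left(-117\right) = \left(-32 - 2\right) \left(-117\right) = \left(-34\right) \left(-117\right) = 3978$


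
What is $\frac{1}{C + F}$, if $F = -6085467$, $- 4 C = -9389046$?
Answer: $- \frac{2}{7476411} \approx -2.6751 \cdot 10^{-7}$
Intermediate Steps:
$C = \frac{4694523}{2}$ ($C = \left(- \frac{1}{4}\right) \left(-9389046\right) = \frac{4694523}{2} \approx 2.3473 \cdot 10^{6}$)
$\frac{1}{C + F} = \frac{1}{\frac{4694523}{2} - 6085467} = \frac{1}{- \frac{7476411}{2}} = - \frac{2}{7476411}$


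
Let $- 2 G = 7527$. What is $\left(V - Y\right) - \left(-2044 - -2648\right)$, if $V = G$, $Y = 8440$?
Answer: $- \frac{25615}{2} \approx -12808.0$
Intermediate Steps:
$G = - \frac{7527}{2}$ ($G = \left(- \frac{1}{2}\right) 7527 = - \frac{7527}{2} \approx -3763.5$)
$V = - \frac{7527}{2} \approx -3763.5$
$\left(V - Y\right) - \left(-2044 - -2648\right) = \left(- \frac{7527}{2} - 8440\right) - \left(-2044 - -2648\right) = \left(- \frac{7527}{2} - 8440\right) - \left(-2044 + 2648\right) = - \frac{24407}{2} - 604 = - \frac{25615}{2}$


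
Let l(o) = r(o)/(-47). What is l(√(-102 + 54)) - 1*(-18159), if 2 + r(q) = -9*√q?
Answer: 853475/47 + 18*3^(¼)*√I/47 ≈ 18159.0 + 0.3564*I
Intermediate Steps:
r(q) = -2 - 9*√q
l(o) = 2/47 + 9*√o/47 (l(o) = (-2 - 9*√o)/(-47) = (-2 - 9*√o)*(-1/47) = 2/47 + 9*√o/47)
l(√(-102 + 54)) - 1*(-18159) = (2/47 + 9*√(√(-102 + 54))/47) - 1*(-18159) = (2/47 + 9*√(√(-48))/47) + 18159 = (2/47 + 9*√(4*I*√3)/47) + 18159 = (2/47 + 9*(2*3^(¼)*√I)/47) + 18159 = (2/47 + 18*3^(¼)*√I/47) + 18159 = 853475/47 + 18*3^(¼)*√I/47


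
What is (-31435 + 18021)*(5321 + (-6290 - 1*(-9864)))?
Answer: -119317530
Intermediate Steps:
(-31435 + 18021)*(5321 + (-6290 - 1*(-9864))) = -13414*(5321 + (-6290 + 9864)) = -13414*(5321 + 3574) = -13414*8895 = -119317530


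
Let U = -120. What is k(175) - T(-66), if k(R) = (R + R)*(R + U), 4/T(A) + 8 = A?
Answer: 712252/37 ≈ 19250.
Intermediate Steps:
T(A) = 4/(-8 + A)
k(R) = 2*R*(-120 + R) (k(R) = (R + R)*(R - 120) = (2*R)*(-120 + R) = 2*R*(-120 + R))
k(175) - T(-66) = 2*175*(-120 + 175) - 4/(-8 - 66) = 2*175*55 - 4/(-74) = 19250 - 4*(-1)/74 = 19250 - 1*(-2/37) = 19250 + 2/37 = 712252/37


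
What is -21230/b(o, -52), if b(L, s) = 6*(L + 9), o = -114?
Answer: 2123/63 ≈ 33.698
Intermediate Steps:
b(L, s) = 54 + 6*L (b(L, s) = 6*(9 + L) = 54 + 6*L)
-21230/b(o, -52) = -21230/(54 + 6*(-114)) = -21230/(54 - 684) = -21230/(-630) = -21230*(-1/630) = 2123/63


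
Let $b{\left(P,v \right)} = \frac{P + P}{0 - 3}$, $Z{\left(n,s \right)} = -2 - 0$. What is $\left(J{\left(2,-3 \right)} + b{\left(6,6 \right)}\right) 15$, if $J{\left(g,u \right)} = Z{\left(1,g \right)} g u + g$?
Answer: $150$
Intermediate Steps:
$Z{\left(n,s \right)} = -2$ ($Z{\left(n,s \right)} = -2 + 0 = -2$)
$J{\left(g,u \right)} = g - 2 g u$ ($J{\left(g,u \right)} = - 2 g u + g = g - 2 g u$)
$b{\left(P,v \right)} = - \frac{2 P}{3}$ ($b{\left(P,v \right)} = \frac{2 P}{-3} = 2 P \left(- \frac{1}{3}\right) = - \frac{2 P}{3}$)
$\left(J{\left(2,-3 \right)} + b{\left(6,6 \right)}\right) 15 = \left(2 \left(1 - -6\right) - 4\right) 15 = \left(2 \left(1 + 6\right) - 4\right) 15 = \left(2 \cdot 7 - 4\right) 15 = \left(14 - 4\right) 15 = 10 \cdot 15 = 150$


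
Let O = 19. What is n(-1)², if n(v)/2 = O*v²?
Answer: 1444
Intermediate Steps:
n(v) = 38*v² (n(v) = 2*(19*v²) = 38*v²)
n(-1)² = (38*(-1)²)² = (38*1)² = 38² = 1444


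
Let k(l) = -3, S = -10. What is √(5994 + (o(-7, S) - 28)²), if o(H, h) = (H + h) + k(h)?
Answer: 3*√922 ≈ 91.093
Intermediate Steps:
o(H, h) = -3 + H + h (o(H, h) = (H + h) - 3 = -3 + H + h)
√(5994 + (o(-7, S) - 28)²) = √(5994 + ((-3 - 7 - 10) - 28)²) = √(5994 + (-20 - 28)²) = √(5994 + (-48)²) = √(5994 + 2304) = √8298 = 3*√922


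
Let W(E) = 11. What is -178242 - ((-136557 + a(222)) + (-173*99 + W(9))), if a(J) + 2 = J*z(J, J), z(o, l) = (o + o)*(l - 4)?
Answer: -21512391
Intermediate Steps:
z(o, l) = 2*o*(-4 + l) (z(o, l) = (2*o)*(-4 + l) = 2*o*(-4 + l))
a(J) = -2 + 2*J²*(-4 + J) (a(J) = -2 + J*(2*J*(-4 + J)) = -2 + 2*J²*(-4 + J))
-178242 - ((-136557 + a(222)) + (-173*99 + W(9))) = -178242 - ((-136557 + (-2 + 2*222²*(-4 + 222))) + (-173*99 + 11)) = -178242 - ((-136557 + (-2 + 2*49284*218)) + (-17127 + 11)) = -178242 - ((-136557 + (-2 + 21487824)) - 17116) = -178242 - ((-136557 + 21487822) - 17116) = -178242 - (21351265 - 17116) = -178242 - 1*21334149 = -178242 - 21334149 = -21512391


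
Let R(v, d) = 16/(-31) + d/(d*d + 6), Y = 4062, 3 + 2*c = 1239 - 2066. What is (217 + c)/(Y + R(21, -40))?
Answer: -2464407/50550949 ≈ -0.048751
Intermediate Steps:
c = -415 (c = -3/2 + (1239 - 2066)/2 = -3/2 + (½)*(-827) = -3/2 - 827/2 = -415)
R(v, d) = -16/31 + d/(6 + d²) (R(v, d) = 16*(-1/31) + d/(d² + 6) = -16/31 + d/(6 + d²))
(217 + c)/(Y + R(21, -40)) = (217 - 415)/(4062 + (-96 - 16*(-40)² + 31*(-40))/(31*(6 + (-40)²))) = -198/(4062 + (-96 - 16*1600 - 1240)/(31*(6 + 1600))) = -198/(4062 + (1/31)*(-96 - 25600 - 1240)/1606) = -198/(4062 + (1/31)*(1/1606)*(-26936)) = -198/(4062 - 13468/24893) = -198/101101898/24893 = -198*24893/101101898 = -2464407/50550949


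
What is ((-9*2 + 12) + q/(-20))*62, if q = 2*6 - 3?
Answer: -3999/10 ≈ -399.90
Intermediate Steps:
q = 9 (q = 12 - 3 = 9)
((-9*2 + 12) + q/(-20))*62 = ((-9*2 + 12) + 9/(-20))*62 = ((-18 + 12) - 1/20*9)*62 = (-6 - 9/20)*62 = -129/20*62 = -3999/10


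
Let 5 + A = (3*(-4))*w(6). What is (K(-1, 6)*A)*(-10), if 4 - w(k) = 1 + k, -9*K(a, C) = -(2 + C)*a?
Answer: 2480/9 ≈ 275.56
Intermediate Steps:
K(a, C) = a*(2 + C)/9 (K(a, C) = -(-1)*(2 + C)*a/9 = -(-1)*a*(2 + C)/9 = a*(2 + C)/9)
w(k) = 3 - k (w(k) = 4 - (1 + k) = 4 + (-1 - k) = 3 - k)
A = 31 (A = -5 + (3*(-4))*(3 - 1*6) = -5 - 12*(3 - 6) = -5 - 12*(-3) = -5 + 36 = 31)
(K(-1, 6)*A)*(-10) = (((⅑)*(-1)*(2 + 6))*31)*(-10) = (((⅑)*(-1)*8)*31)*(-10) = -8/9*31*(-10) = -248/9*(-10) = 2480/9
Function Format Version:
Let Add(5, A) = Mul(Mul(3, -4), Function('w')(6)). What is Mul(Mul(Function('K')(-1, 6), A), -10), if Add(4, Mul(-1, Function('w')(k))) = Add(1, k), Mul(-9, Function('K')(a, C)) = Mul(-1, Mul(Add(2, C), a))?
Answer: Rational(2480, 9) ≈ 275.56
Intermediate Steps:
Function('K')(a, C) = Mul(Rational(1, 9), a, Add(2, C)) (Function('K')(a, C) = Mul(Rational(-1, 9), Mul(-1, Mul(Add(2, C), a))) = Mul(Rational(-1, 9), Mul(-1, Mul(a, Add(2, C)))) = Mul(Rational(-1, 9), Mul(-1, a, Add(2, C))) = Mul(Rational(1, 9), a, Add(2, C)))
Function('w')(k) = Add(3, Mul(-1, k)) (Function('w')(k) = Add(4, Mul(-1, Add(1, k))) = Add(4, Add(-1, Mul(-1, k))) = Add(3, Mul(-1, k)))
A = 31 (A = Add(-5, Mul(Mul(3, -4), Add(3, Mul(-1, 6)))) = Add(-5, Mul(-12, Add(3, -6))) = Add(-5, Mul(-12, -3)) = Add(-5, 36) = 31)
Mul(Mul(Function('K')(-1, 6), A), -10) = Mul(Mul(Mul(Rational(1, 9), -1, Add(2, 6)), 31), -10) = Mul(Mul(Mul(Rational(1, 9), -1, 8), 31), -10) = Mul(Mul(Rational(-8, 9), 31), -10) = Mul(Rational(-248, 9), -10) = Rational(2480, 9)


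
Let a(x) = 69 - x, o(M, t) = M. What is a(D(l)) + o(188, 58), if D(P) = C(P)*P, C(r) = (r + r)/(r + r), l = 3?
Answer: 254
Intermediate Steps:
C(r) = 1 (C(r) = (2*r)/((2*r)) = (2*r)*(1/(2*r)) = 1)
D(P) = P (D(P) = 1*P = P)
a(D(l)) + o(188, 58) = (69 - 1*3) + 188 = (69 - 3) + 188 = 66 + 188 = 254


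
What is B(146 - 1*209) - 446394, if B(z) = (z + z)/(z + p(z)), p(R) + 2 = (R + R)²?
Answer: -7057935660/15811 ≈ -4.4639e+5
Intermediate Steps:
p(R) = -2 + 4*R² (p(R) = -2 + (R + R)² = -2 + (2*R)² = -2 + 4*R²)
B(z) = 2*z/(-2 + z + 4*z²) (B(z) = (z + z)/(z + (-2 + 4*z²)) = (2*z)/(-2 + z + 4*z²) = 2*z/(-2 + z + 4*z²))
B(146 - 1*209) - 446394 = 2*(146 - 1*209)/(-2 + (146 - 1*209) + 4*(146 - 1*209)²) - 446394 = 2*(146 - 209)/(-2 + (146 - 209) + 4*(146 - 209)²) - 446394 = 2*(-63)/(-2 - 63 + 4*(-63)²) - 446394 = 2*(-63)/(-2 - 63 + 4*3969) - 446394 = 2*(-63)/(-2 - 63 + 15876) - 446394 = 2*(-63)/15811 - 446394 = 2*(-63)*(1/15811) - 446394 = -126/15811 - 446394 = -7057935660/15811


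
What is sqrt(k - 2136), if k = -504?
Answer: 4*I*sqrt(165) ≈ 51.381*I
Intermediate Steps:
sqrt(k - 2136) = sqrt(-504 - 2136) = sqrt(-2640) = 4*I*sqrt(165)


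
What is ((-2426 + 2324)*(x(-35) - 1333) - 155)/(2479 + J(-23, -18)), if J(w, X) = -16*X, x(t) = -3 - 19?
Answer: 138055/2767 ≈ 49.893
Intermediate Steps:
x(t) = -22
((-2426 + 2324)*(x(-35) - 1333) - 155)/(2479 + J(-23, -18)) = ((-2426 + 2324)*(-22 - 1333) - 155)/(2479 - 16*(-18)) = (-102*(-1355) - 155)/(2479 + 288) = (138210 - 155)/2767 = 138055*(1/2767) = 138055/2767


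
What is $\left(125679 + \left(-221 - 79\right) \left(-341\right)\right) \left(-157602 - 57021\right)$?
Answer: $-48929536917$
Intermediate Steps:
$\left(125679 + \left(-221 - 79\right) \left(-341\right)\right) \left(-157602 - 57021\right) = \left(125679 - -102300\right) \left(-214623\right) = \left(125679 + 102300\right) \left(-214623\right) = 227979 \left(-214623\right) = -48929536917$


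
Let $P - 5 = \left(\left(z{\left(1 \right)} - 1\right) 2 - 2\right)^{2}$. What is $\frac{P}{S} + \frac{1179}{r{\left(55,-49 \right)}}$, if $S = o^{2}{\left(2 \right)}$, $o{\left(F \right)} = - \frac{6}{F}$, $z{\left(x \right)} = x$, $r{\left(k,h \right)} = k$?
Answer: $\frac{1234}{55} \approx 22.436$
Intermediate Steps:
$S = 9$ ($S = \left(- \frac{6}{2}\right)^{2} = \left(\left(-6\right) \frac{1}{2}\right)^{2} = \left(-3\right)^{2} = 9$)
$P = 9$ ($P = 5 + \left(\left(1 - 1\right) 2 - 2\right)^{2} = 5 + \left(0 \cdot 2 - 2\right)^{2} = 5 + \left(0 - 2\right)^{2} = 5 + \left(-2\right)^{2} = 5 + 4 = 9$)
$\frac{P}{S} + \frac{1179}{r{\left(55,-49 \right)}} = \frac{9}{9} + \frac{1179}{55} = 9 \cdot \frac{1}{9} + 1179 \cdot \frac{1}{55} = 1 + \frac{1179}{55} = \frac{1234}{55}$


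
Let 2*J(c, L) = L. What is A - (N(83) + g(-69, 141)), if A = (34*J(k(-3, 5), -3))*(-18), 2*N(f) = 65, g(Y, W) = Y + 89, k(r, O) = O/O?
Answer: 1731/2 ≈ 865.50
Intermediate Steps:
k(r, O) = 1
g(Y, W) = 89 + Y
N(f) = 65/2 (N(f) = (1/2)*65 = 65/2)
J(c, L) = L/2
A = 918 (A = (34*((1/2)*(-3)))*(-18) = (34*(-3/2))*(-18) = -51*(-18) = 918)
A - (N(83) + g(-69, 141)) = 918 - (65/2 + (89 - 69)) = 918 - (65/2 + 20) = 918 - 1*105/2 = 918 - 105/2 = 1731/2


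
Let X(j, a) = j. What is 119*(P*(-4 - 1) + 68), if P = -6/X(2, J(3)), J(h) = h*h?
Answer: 9877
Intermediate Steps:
J(h) = h²
P = -3 (P = -6/2 = -6*½ = -3)
119*(P*(-4 - 1) + 68) = 119*(-3*(-4 - 1) + 68) = 119*(-3*(-5) + 68) = 119*(15 + 68) = 119*83 = 9877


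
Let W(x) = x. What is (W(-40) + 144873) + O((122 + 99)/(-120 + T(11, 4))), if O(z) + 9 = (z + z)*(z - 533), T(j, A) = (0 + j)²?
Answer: 6920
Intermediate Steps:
T(j, A) = j²
O(z) = -9 + 2*z*(-533 + z) (O(z) = -9 + (z + z)*(z - 533) = -9 + (2*z)*(-533 + z) = -9 + 2*z*(-533 + z))
(W(-40) + 144873) + O((122 + 99)/(-120 + T(11, 4))) = (-40 + 144873) + (-9 - 1066*(122 + 99)/(-120 + 11²) + 2*((122 + 99)/(-120 + 11²))²) = 144833 + (-9 - 235586/(-120 + 121) + 2*(221/(-120 + 121))²) = 144833 + (-9 - 235586/1 + 2*(221/1)²) = 144833 + (-9 - 235586 + 2*(221*1)²) = 144833 + (-9 - 1066*221 + 2*221²) = 144833 + (-9 - 235586 + 2*48841) = 144833 + (-9 - 235586 + 97682) = 144833 - 137913 = 6920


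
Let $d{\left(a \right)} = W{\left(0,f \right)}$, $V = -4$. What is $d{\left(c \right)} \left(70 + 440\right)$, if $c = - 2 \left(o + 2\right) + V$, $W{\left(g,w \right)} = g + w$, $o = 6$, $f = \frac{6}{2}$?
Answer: $1530$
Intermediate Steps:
$f = 3$ ($f = 6 \cdot \frac{1}{2} = 3$)
$c = -20$ ($c = - 2 \left(6 + 2\right) - 4 = \left(-2\right) 8 - 4 = -16 - 4 = -20$)
$d{\left(a \right)} = 3$ ($d{\left(a \right)} = 0 + 3 = 3$)
$d{\left(c \right)} \left(70 + 440\right) = 3 \left(70 + 440\right) = 3 \cdot 510 = 1530$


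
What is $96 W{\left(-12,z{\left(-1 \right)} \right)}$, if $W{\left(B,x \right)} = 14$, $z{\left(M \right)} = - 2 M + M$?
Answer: $1344$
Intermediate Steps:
$z{\left(M \right)} = - M$
$96 W{\left(-12,z{\left(-1 \right)} \right)} = 96 \cdot 14 = 1344$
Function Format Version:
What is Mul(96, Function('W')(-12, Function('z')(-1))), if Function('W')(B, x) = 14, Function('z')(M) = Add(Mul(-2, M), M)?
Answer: 1344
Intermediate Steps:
Function('z')(M) = Mul(-1, M)
Mul(96, Function('W')(-12, Function('z')(-1))) = Mul(96, 14) = 1344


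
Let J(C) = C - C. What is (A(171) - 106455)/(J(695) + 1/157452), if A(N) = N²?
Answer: -12157498728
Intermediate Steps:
J(C) = 0
(A(171) - 106455)/(J(695) + 1/157452) = (171² - 106455)/(0 + 1/157452) = (29241 - 106455)/(0 + 1/157452) = -77214/1/157452 = -77214*157452 = -12157498728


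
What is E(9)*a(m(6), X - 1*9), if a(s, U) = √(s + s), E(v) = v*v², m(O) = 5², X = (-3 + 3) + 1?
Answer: 3645*√2 ≈ 5154.8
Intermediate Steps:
X = 1 (X = 0 + 1 = 1)
m(O) = 25
E(v) = v³
a(s, U) = √2*√s (a(s, U) = √(2*s) = √2*√s)
E(9)*a(m(6), X - 1*9) = 9³*(√2*√25) = 729*(√2*5) = 729*(5*√2) = 3645*√2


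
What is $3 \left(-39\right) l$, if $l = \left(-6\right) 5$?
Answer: $3510$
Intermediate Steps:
$l = -30$
$3 \left(-39\right) l = 3 \left(-39\right) \left(-30\right) = \left(-117\right) \left(-30\right) = 3510$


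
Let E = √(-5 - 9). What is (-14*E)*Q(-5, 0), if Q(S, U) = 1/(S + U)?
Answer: 14*I*√14/5 ≈ 10.477*I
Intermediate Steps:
E = I*√14 (E = √(-14) = I*√14 ≈ 3.7417*I)
(-14*E)*Q(-5, 0) = (-14*I*√14)/(-5 + 0) = -14*I*√14/(-5) = -14*I*√14*(-⅕) = 14*I*√14/5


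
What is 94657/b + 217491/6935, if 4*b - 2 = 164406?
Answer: 9595761377/285042370 ≈ 33.664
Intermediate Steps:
b = 41102 (b = ½ + (¼)*164406 = ½ + 82203/2 = 41102)
94657/b + 217491/6935 = 94657/41102 + 217491/6935 = 9595761377/285042370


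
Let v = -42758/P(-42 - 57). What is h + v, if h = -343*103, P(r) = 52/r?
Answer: 1197967/26 ≈ 46076.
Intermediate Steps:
v = 2116521/26 (v = -42758/(52/(-42 - 57)) = -42758/(52/(-99)) = -42758/(52*(-1/99)) = -42758/(-52/99) = -42758*(-99/52) = 2116521/26 ≈ 81405.)
h = -35329
h + v = -35329 + 2116521/26 = 1197967/26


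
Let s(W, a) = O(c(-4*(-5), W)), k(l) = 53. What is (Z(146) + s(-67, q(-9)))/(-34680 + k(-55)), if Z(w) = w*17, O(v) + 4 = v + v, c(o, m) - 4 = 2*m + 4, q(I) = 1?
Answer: -2226/34627 ≈ -0.064285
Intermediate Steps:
c(o, m) = 8 + 2*m (c(o, m) = 4 + (2*m + 4) = 4 + (4 + 2*m) = 8 + 2*m)
O(v) = -4 + 2*v (O(v) = -4 + (v + v) = -4 + 2*v)
Z(w) = 17*w
s(W, a) = 12 + 4*W (s(W, a) = -4 + 2*(8 + 2*W) = -4 + (16 + 4*W) = 12 + 4*W)
(Z(146) + s(-67, q(-9)))/(-34680 + k(-55)) = (17*146 + (12 + 4*(-67)))/(-34680 + 53) = (2482 + (12 - 268))/(-34627) = (2482 - 256)*(-1/34627) = 2226*(-1/34627) = -2226/34627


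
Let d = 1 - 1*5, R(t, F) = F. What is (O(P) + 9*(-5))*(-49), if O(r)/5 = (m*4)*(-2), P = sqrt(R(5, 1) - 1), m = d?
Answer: -5635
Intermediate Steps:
d = -4 (d = 1 - 5 = -4)
m = -4
P = 0 (P = sqrt(1 - 1) = sqrt(0) = 0)
O(r) = 160 (O(r) = 5*(-4*4*(-2)) = 5*(-16*(-2)) = 5*32 = 160)
(O(P) + 9*(-5))*(-49) = (160 + 9*(-5))*(-49) = (160 - 45)*(-49) = 115*(-49) = -5635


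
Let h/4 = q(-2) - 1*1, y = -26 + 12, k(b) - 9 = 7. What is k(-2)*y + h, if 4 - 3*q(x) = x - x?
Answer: -668/3 ≈ -222.67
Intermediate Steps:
k(b) = 16 (k(b) = 9 + 7 = 16)
q(x) = 4/3 (q(x) = 4/3 - (x - x)/3 = 4/3 - ⅓*0 = 4/3 + 0 = 4/3)
y = -14
h = 4/3 (h = 4*(4/3 - 1*1) = 4*(4/3 - 1) = 4*(⅓) = 4/3 ≈ 1.3333)
k(-2)*y + h = 16*(-14) + 4/3 = -224 + 4/3 = -668/3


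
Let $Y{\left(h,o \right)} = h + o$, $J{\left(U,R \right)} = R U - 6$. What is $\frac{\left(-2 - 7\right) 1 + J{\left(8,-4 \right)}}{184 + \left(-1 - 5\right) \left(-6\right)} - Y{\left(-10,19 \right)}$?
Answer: $- \frac{2027}{220} \approx -9.2136$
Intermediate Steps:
$J{\left(U,R \right)} = -6 + R U$
$\frac{\left(-2 - 7\right) 1 + J{\left(8,-4 \right)}}{184 + \left(-1 - 5\right) \left(-6\right)} - Y{\left(-10,19 \right)} = \frac{\left(-2 - 7\right) 1 - 38}{184 + \left(-1 - 5\right) \left(-6\right)} - \left(-10 + 19\right) = \frac{\left(-9\right) 1 - 38}{184 - -36} - 9 = \frac{-9 - 38}{184 + 36} - 9 = - \frac{47}{220} - 9 = - \frac{2027}{220}$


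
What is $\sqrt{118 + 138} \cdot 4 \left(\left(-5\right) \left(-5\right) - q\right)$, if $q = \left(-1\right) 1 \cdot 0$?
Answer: $1600$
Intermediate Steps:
$q = 0$ ($q = \left(-1\right) 0 = 0$)
$\sqrt{118 + 138} \cdot 4 \left(\left(-5\right) \left(-5\right) - q\right) = \sqrt{118 + 138} \cdot 4 \left(\left(-5\right) \left(-5\right) - 0\right) = \sqrt{256} \cdot 4 \left(25 + 0\right) = 16 \cdot 4 \cdot 25 = 64 \cdot 25 = 1600$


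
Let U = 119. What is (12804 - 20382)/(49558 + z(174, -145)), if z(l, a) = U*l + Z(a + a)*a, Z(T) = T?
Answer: -1263/18719 ≈ -0.067472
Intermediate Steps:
z(l, a) = 2*a² + 119*l (z(l, a) = 119*l + (a + a)*a = 119*l + (2*a)*a = 119*l + 2*a² = 2*a² + 119*l)
(12804 - 20382)/(49558 + z(174, -145)) = (12804 - 20382)/(49558 + (2*(-145)² + 119*174)) = -7578/(49558 + (2*21025 + 20706)) = -7578/(49558 + (42050 + 20706)) = -7578/(49558 + 62756) = -7578/112314 = -7578*1/112314 = -1263/18719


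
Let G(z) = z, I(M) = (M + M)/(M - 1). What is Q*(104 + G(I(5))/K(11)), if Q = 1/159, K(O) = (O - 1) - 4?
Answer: 1253/1908 ≈ 0.65671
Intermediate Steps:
I(M) = 2*M/(-1 + M) (I(M) = (2*M)/(-1 + M) = 2*M/(-1 + M))
K(O) = -5 + O (K(O) = (-1 + O) - 4 = -5 + O)
Q = 1/159 ≈ 0.0062893
Q*(104 + G(I(5))/K(11)) = (104 + (2*5/(-1 + 5))/(-5 + 11))/159 = (104 + (2*5/4)/6)/159 = (104 + (2*5*(¼))*(⅙))/159 = (104 + (5/2)*(⅙))/159 = (104 + 5/12)/159 = (1/159)*(1253/12) = 1253/1908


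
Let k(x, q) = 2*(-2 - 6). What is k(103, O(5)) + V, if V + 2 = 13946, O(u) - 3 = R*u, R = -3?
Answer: 13928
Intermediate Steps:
O(u) = 3 - 3*u
k(x, q) = -16 (k(x, q) = 2*(-8) = -16)
V = 13944 (V = -2 + 13946 = 13944)
k(103, O(5)) + V = -16 + 13944 = 13928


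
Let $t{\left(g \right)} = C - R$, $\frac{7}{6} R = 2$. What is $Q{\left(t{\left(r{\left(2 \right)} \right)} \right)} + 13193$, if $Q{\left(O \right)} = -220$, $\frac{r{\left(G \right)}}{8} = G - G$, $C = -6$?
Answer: $12973$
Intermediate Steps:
$R = \frac{12}{7}$ ($R = \frac{6}{7} \cdot 2 = \frac{12}{7} \approx 1.7143$)
$r{\left(G \right)} = 0$ ($r{\left(G \right)} = 8 \left(G - G\right) = 8 \cdot 0 = 0$)
$t{\left(g \right)} = - \frac{54}{7}$ ($t{\left(g \right)} = -6 - \frac{12}{7} = - \frac{54}{7}$)
$Q{\left(t{\left(r{\left(2 \right)} \right)} \right)} + 13193 = -220 + 13193 = 12973$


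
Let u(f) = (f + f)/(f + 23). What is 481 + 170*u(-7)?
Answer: 1329/4 ≈ 332.25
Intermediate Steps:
u(f) = 2*f/(23 + f) (u(f) = (2*f)/(23 + f) = 2*f/(23 + f))
481 + 170*u(-7) = 481 + 170*(2*(-7)/(23 - 7)) = 481 + 170*(2*(-7)/16) = 481 + 170*(2*(-7)*(1/16)) = 481 + 170*(-7/8) = 481 - 595/4 = 1329/4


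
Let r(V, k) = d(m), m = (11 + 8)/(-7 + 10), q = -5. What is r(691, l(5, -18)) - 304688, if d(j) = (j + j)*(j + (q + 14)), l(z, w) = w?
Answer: -2740444/9 ≈ -3.0449e+5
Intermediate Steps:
m = 19/3 ≈ 6.3333
d(j) = 2*j*(9 + j) (d(j) = (j + j)*(j + (-5 + 14)) = (2*j)*(j + 9) = (2*j)*(9 + j) = 2*j*(9 + j))
r(V, k) = 1748/9 (r(V, k) = 2*(19/3)*(9 + 19/3) = 2*(19/3)*(46/3) = 1748/9)
r(691, l(5, -18)) - 304688 = 1748/9 - 304688 = -2740444/9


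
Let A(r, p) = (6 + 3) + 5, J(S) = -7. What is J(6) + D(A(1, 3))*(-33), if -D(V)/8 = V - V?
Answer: -7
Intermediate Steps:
A(r, p) = 14 (A(r, p) = 9 + 5 = 14)
D(V) = 0 (D(V) = -8*(V - V) = -8*0 = 0)
J(6) + D(A(1, 3))*(-33) = -7 + 0*(-33) = -7 + 0 = -7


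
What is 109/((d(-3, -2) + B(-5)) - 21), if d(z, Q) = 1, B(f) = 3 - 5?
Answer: -109/22 ≈ -4.9545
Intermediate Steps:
B(f) = -2
109/((d(-3, -2) + B(-5)) - 21) = 109/((1 - 2) - 21) = 109/(-1 - 21) = 109/(-22) = 109*(-1/22) = -109/22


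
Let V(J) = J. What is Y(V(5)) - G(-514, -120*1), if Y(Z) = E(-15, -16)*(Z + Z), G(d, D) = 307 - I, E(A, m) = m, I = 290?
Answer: -177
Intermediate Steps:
G(d, D) = 17 (G(d, D) = 307 - 1*290 = 307 - 290 = 17)
Y(Z) = -32*Z (Y(Z) = -16*(Z + Z) = -32*Z)
Y(V(5)) - G(-514, -120*1) = -32*5 - 1*17 = -160 - 17 = -177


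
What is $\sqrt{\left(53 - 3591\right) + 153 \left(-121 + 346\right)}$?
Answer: $\sqrt{30887} \approx 175.75$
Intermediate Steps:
$\sqrt{\left(53 - 3591\right) + 153 \left(-121 + 346\right)} = \sqrt{\left(53 - 3591\right) + 153 \cdot 225} = \sqrt{-3538 + 34425} = \sqrt{30887}$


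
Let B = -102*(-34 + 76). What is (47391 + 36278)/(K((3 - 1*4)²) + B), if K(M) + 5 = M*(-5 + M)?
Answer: -83669/4293 ≈ -19.490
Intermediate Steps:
B = -4284 (B = -102*42 = -4284)
K(M) = -5 + M*(-5 + M)
(47391 + 36278)/(K((3 - 1*4)²) + B) = (47391 + 36278)/((-5 + ((3 - 1*4)²)² - 5*(3 - 1*4)²) - 4284) = 83669/((-5 + ((3 - 4)²)² - 5*(3 - 4)²) - 4284) = 83669/((-5 + ((-1)²)² - 5*(-1)²) - 4284) = 83669/((-5 + 1² - 5*1) - 4284) = 83669/((-5 + 1 - 5) - 4284) = 83669/(-9 - 4284) = 83669/(-4293) = 83669*(-1/4293) = -83669/4293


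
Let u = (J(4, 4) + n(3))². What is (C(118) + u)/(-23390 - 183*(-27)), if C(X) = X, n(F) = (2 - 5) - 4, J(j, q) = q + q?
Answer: -119/18449 ≈ -0.0064502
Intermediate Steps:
J(j, q) = 2*q
n(F) = -7 (n(F) = -3 - 4 = -7)
u = 1 (u = (2*4 - 7)² = (8 - 7)² = 1² = 1)
(C(118) + u)/(-23390 - 183*(-27)) = (118 + 1)/(-23390 - 183*(-27)) = 119/(-23390 + 4941) = 119/(-18449) = 119*(-1/18449) = -119/18449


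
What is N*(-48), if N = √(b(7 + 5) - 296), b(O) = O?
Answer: -96*I*√71 ≈ -808.91*I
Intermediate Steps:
N = 2*I*√71 (N = √((7 + 5) - 296) = √(12 - 296) = √(-284) = 2*I*√71 ≈ 16.852*I)
N*(-48) = (2*I*√71)*(-48) = -96*I*√71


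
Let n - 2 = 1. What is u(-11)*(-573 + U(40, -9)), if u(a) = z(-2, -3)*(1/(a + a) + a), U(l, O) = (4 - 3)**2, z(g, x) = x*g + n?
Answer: 56862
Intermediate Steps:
n = 3 (n = 2 + 1 = 3)
z(g, x) = 3 + g*x (z(g, x) = x*g + 3 = g*x + 3 = 3 + g*x)
U(l, O) = 1 (U(l, O) = 1**2 = 1)
u(a) = 9*a + 9/(2*a) (u(a) = (3 - 2*(-3))*(1/(a + a) + a) = (3 + 6)*(1/(2*a) + a) = 9*(1/(2*a) + a) = 9*(a + 1/(2*a)) = 9*a + 9/(2*a))
u(-11)*(-573 + U(40, -9)) = (9*(-11) + (9/2)/(-11))*(-573 + 1) = (-99 + (9/2)*(-1/11))*(-572) = (-99 - 9/22)*(-572) = -2187/22*(-572) = 56862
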